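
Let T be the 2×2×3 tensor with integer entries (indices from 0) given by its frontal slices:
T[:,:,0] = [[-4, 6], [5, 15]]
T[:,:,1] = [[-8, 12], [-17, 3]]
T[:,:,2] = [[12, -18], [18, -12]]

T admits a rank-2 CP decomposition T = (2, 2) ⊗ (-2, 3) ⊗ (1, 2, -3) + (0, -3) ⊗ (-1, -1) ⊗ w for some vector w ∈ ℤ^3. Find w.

w = (3, -3, 2)

Subtract the known terms from T to get the rank-1 residual R = (0, -3) ⊗ (-1, -1) ⊗ w, so R[i,j,k] = a[i]·b[j]·w[k]. Pick indices with nonzero a[1]·b[0] = (-3)·(-1) = 3. Only the fibre through (1,0,·) is needed: R[1,0,:] = T[1,0,:] − Σₗ aₗ[1]bₗ[0]cₗ = [5, -17, 18] − (2)·(-2)·(1, 2, -3) = [9, -9, 6]. Then w[k] = R[1,0,k] / 3 for each k, giving w = [9, -9, 6] / 3 = (3, -3, 2).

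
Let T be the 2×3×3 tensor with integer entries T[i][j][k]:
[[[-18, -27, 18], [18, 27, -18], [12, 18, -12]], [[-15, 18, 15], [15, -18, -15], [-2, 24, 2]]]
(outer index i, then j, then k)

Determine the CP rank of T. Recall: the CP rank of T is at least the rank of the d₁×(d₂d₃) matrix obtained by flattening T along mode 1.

2

Lower bound: in the mode-2 unfolding of T (rows indexed by j, columns by (i,k)) the 2×2 minor on rows j ∈ {0, 2}, columns (i,k) ∈ {(0,0), (1,0)} is det [[-18, -15], [12, -2]] = 216 ≠ 0, so that unfolding has rank ≥ 2 and hence rank(T) ≥ 2 (CP rank is at least every unfolding rank, though it can be larger).
Upper bound: with S_k = T[:,:,k], the two rank-1 terms a₁b₁ᵀ, a₂b₂ᵀ are the rank-1 members of the pencil x·S₀ + y·S₁.
The 2×2 minor of x·S₀ + y·S₁ on rows {0,1}, columns {0,2} is 216·x² − 324·xy − 972·y² = 108·(x − 3·y)(2·x + 3·y), vanishing at (x:y) = (3:1) and (3:-2).
M₁ = 3·S₀ + S₁ = [[-81, 81, 54], [-27, 27, 18]] = (-9)·(3, 1)(3, -3, -2)ᵀ and M₂ = 3·S₀ − 2·S₁ = [[0, 0, 0], [-81, 81, -54]] = (-27)·(0, 1)(3, -3, 2)ᵀ, so take a₁ = (3, 1), b₁ = (3, -3, -2), a₂ = (0, 1), b₂ = (3, -3, 2).
Each slice is an integer combination of E₁ = a₁b₁ᵀ and E₂ = a₂b₂ᵀ: S₀ = −2·E₁ − 3·E₂, S₁ = −3·E₁ + 9·E₂, S₂ = 2·E₁ + 3·E₂; reading off coefficients, c₁ = (-2, -3, 2) and c₂ = (-3, 9, 3).
Hence T = (3, 1) ∘ (3, -3, -2) ∘ (-2, -3, 2) + (0, 1) ∘ (3, -3, 2) ∘ (-3, 9, 3), so rank(T) ≤ 2.
These bounds meet, so rank(T) = 2.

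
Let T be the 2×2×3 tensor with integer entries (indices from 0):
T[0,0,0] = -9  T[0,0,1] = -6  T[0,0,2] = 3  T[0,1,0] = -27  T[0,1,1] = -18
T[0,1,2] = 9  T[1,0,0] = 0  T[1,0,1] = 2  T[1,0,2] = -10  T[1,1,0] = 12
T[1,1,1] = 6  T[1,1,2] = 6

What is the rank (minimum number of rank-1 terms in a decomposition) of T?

Lower bound: the mode-3 unfolding of T (rows indexed by k, columns by (i,j) = (0,0), (0,1), (1,0), (1,1)) is [[-9, -27, 0, 12], [-6, -18, 2, 6], [3, 9, -10, 6]].
There the 2×2 minor on rows k ∈ {0, 1}, columns (i,j) ∈ {(0,0), (1,0)} is det [[-9, 0], [-6, 2]] = -18 ≠ 0, so this unfolding has rank ≥ 2; CP rank is at least every unfolding rank, so rank(T) ≥ 2. (This is only a lower bound: in general the CP rank may exceed every unfolding rank, so we still need to exhibit 2 rank-1 terms summing to T.)
Upper bound — finding two terms. Write S_k = T[:,:,k] for the frontal slices: S₀ = [[-9, -27], [0, 12]], S₁ = [[-6, -18], [2, 6]], S₂ = [[3, 9], [-10, 6]].
If T = a₁ (x) b₁ (x) c₁ + a₂ (x) b₂ (x) c₂ then each S_k = c₁[k]·a₁b₁ᵀ + c₂[k]·a₂b₂ᵀ. S₀ and S₁ are linearly independent, so a₁b₁ᵀ and a₂b₂ᵀ must span the same plane of matrices: they are the rank-1 matrices of the form x·S₀ + y·S₁.
det(x·S₀ + y·S₁) is −108·x² − 72·xy = (-36)·(3·x + 2·y)(x), vanishing at (x:y) = (2:-3) and (0:1).
M₁ = 2·S₀ − 3·S₁ = [[0, 0], [-6, 6]] = (-6)·[0, 1][1, -1]ᵀ and M₂ = S₁ = [[-6, -18], [2, 6]] = (-2)·[3, -1][1, 3]ᵀ, so take a₁ = [0, 1], b₁ = [1, -1], a₂ = [3, -1], b₂ = [1, 3].
Each slice is an integer combination of E₁ = a₁b₁ᵀ and E₂ = a₂b₂ᵀ: S₀ = −3·E₁ − 3·E₂, S₁ = −2·E₂, S₂ = −9·E₁ + E₂; reading off coefficients, c₁ = [-3, 0, -9] and c₂ = [-3, -2, 1].
Hence T = [0, 1] (x) [1, -1] (x) [-3, 0, -9] + [3, -1] (x) [1, 3] (x) [-3, -2, 1], so rank(T) ≤ 2.
These bounds meet, so rank(T) = 2.

2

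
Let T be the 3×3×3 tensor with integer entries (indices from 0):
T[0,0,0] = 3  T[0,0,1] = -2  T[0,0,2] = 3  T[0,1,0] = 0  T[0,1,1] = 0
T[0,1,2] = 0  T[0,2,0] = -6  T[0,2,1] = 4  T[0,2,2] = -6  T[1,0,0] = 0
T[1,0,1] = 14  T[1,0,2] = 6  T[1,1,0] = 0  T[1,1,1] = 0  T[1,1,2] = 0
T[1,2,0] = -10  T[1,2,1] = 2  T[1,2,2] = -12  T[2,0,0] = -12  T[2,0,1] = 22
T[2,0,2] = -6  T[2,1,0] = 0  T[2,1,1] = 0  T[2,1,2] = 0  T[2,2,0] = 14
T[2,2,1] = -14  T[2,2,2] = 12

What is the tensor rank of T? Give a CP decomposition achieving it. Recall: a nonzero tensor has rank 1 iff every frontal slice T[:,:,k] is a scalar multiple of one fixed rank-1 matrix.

Lower bound: in the mode-1 unfolding of T (rows indexed by i, columns by (j,k)) the 2×2 minor on rows i ∈ {0, 1}, columns (j,k) ∈ {(0,0), (0,1)} is det [[3, -2], [0, 14]] = 42 ≠ 0, so that unfolding has rank ≥ 2 and hence rank(T) ≥ 2 (CP rank is at least every unfolding rank, though it can be larger).
Upper bound: with S_k = T[:,:,k], the two rank-1 terms a₁b₁ᵀ, a₂b₂ᵀ are the rank-1 members of the pencil x·S₀ + y·S₁.
The 2×2 minor of x·S₀ + y·S₁ on rows {0,1}, columns {0,2} is −30·x² + 110·xy − 60·y² = (-10)·(x − 3·y)(3·x − 2·y), vanishing at (x:y) = (3:1) and (2:3).
M₁ = 3·S₀ + S₁ = [[7, 0, -14], [14, 0, -28], [-14, 0, 28]] = 7·[1, 2, -2][1, 0, -2]ᵀ and M₂ = 2·S₀ + 3·S₁ = [[0, 0, 0], [42, 0, -14], [42, 0, -14]] = 14·[0, 1, 1][3, 0, -1]ᵀ, so take a₁ = [1, 2, -2], b₁ = [1, 0, -2], a₂ = [0, 1, 1], b₂ = [3, 0, -1].
Each slice is an integer combination of E₁ = a₁b₁ᵀ and E₂ = a₂b₂ᵀ: S₀ = 3·E₁ − 2·E₂, S₁ = −2·E₁ + 6·E₂, S₂ = 3·E₁; reading off coefficients, c₁ = [3, -2, 3] and c₂ = [-2, 6, 0].
Hence T = [1, 2, -2] ⊗ [1, 0, -2] ⊗ [3, -2, 3] + [0, 1, 1] ⊗ [3, 0, -1] ⊗ [-2, 6, 0], so rank(T) ≤ 2.
These bounds meet, so rank(T) = 2.

rank(T) = 2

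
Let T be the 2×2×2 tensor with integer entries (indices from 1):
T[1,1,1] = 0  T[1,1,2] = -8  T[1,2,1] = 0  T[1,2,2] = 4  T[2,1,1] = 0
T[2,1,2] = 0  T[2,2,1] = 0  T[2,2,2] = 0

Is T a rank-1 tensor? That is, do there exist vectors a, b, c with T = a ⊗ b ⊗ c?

Yes

If T = a ⊗ b ⊗ c then every fibre of T is a multiple of the corresponding factor, so read the factors off the fibres through the nonzero entry T[1,1,2] = -8.
The mode-1 fibre T[:,1,2] = [-8, 0] gives a = [1, 0] (primitive direction); the mode-2 fibre T[1,:,2] = [-8, 4] gives b = [2, -1]; then c[k] = T[1,1,k] / (a[1]·b[1]) = [0, -8] / 2 = [0, -4].
Expanding [1, 0] ⊗ [2, -1] ⊗ [0, -4] reproduces all 8 entries of T, so T = [1, 0] ⊗ [2, -1] ⊗ [0, -4] and rank(T) ≤ 1.
Equivalently every frontal slice T[:,:,k] is c[k] times the rank-1 matrix [1, 0] ⊗ [2, -1]. So T has rank 1 (it is nonzero).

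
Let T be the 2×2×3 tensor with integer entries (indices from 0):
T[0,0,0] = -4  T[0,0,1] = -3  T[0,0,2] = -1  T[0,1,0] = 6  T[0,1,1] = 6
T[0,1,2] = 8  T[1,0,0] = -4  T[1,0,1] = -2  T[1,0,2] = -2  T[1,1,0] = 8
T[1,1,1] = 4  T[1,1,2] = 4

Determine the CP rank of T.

3

Lower bound: the mode-3 unfolding of T (rows indexed by k, columns by (i,j) = (0,0), (0,1), (1,0), (1,1)) is [[-4, 6, -4, 8], [-3, 6, -2, 4], [-1, 8, -2, 4]].
There the 3×3 minor on rows k ∈ {0, 1, 2}, columns (i,j) ∈ {(0,0), (0,1), (1,0)} is det [[-4, 6, -4], [-3, 6, -2], [-1, 8, -2]] = 32 ≠ 0, so this unfolding has rank ≥ 3; CP rank is at least every unfolding rank, so rank(T) ≥ 3. (Unfolding ranks only ever bound the CP rank from below — rank(T) can be strictly larger than all of them — so the matching upper bound has to come from an explicit 3-term decomposition.)
Upper bound: T is a sum of 3 rank-1 terms, T = (1, 0) ∘ (0, 1) ∘ (-2, 2, 4) + (1, 0) ∘ (1, 0) ∘ (0, -1, 1) + (1, 1) ∘ (1, -2) ∘ (-4, -2, -2) (written with every a and b primitive with positive leading entry and the scale carried by c; CP decompositions are not unique, and this one is verified by expanding entrywise), so rank(T) ≤ 3.
These bounds meet, so rank(T) = 3.
Check entry T[0,0,2] = -1: (1)·(0)·(4) + (1)·(1)·(1) + (1)·(1)·(-2) = -1.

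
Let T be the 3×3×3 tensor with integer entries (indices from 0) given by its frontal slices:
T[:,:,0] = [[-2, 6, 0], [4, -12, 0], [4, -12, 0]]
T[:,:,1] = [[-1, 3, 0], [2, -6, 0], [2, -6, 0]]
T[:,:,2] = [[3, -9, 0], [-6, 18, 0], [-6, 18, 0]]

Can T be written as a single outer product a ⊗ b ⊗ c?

Yes

The mode-1 fibre T[:,0,0] = [-2, 4, 4] gives a = (1, -2, -2) (primitive direction); the mode-2 fibre T[0,:,0] = [-2, 6, 0] gives b = (1, -3, 0); then c[k] = T[0,0,k] / (a[0]·b[0]) = [-2, -1, 3] / 1 = (-2, -1, 3).
Expanding (1, -2, -2) ⊗ (1, -3, 0) ⊗ (-2, -1, 3) reproduces all 27 entries of T, so T = (1, -2, -2) ⊗ (1, -3, 0) ⊗ (-2, -1, 3) and rank(T) ≤ 1.
Equivalently every frontal slice T[:,:,k] is c[k] times the rank-1 matrix (1, -2, -2) ⊗ (1, -3, 0). So T has rank 1 (it is nonzero).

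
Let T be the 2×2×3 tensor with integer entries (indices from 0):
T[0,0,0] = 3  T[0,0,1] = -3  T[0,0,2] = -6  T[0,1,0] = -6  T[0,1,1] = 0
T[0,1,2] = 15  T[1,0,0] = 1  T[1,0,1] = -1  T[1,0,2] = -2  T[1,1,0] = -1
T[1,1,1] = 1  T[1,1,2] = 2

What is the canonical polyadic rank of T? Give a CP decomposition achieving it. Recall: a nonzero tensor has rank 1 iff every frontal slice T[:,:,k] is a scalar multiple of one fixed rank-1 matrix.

Lower bound: the mode-2 unfolding of T (rows indexed by j, columns by (i,k) = (0,0), (0,1), (0,2), (1,0), (1,1), (1,2)) is [[3, -3, -6, 1, -1, -2], [-6, 0, 15, -1, 1, 2]].
There the 2×2 minor on rows j ∈ {0, 1}, columns (i,k) ∈ {(0,0), (0,1)} is det [[3, -3], [-6, 0]] = -18 ≠ 0, so this unfolding has rank ≥ 2; CP rank is at least every unfolding rank, so rank(T) ≥ 2. (Flattening ranks never certify an upper bound on CP rank; for that we must actually write T with 2 rank-1 terms.)
Upper bound — finding two terms. Write S_k = T[:,:,k] for the frontal slices: S₀ = [[3, -6], [1, -1]], S₁ = [[-3, 0], [-1, 1]], S₂ = [[-6, 15], [-2, 2]].
If T = a₁ ⊗ b₁ ⊗ c₁ + a₂ ⊗ b₂ ⊗ c₂ then each S_k = c₁[k]·a₁b₁ᵀ + c₂[k]·a₂b₂ᵀ. S₀ and S₁ are linearly independent, so a₁b₁ᵀ and a₂b₂ᵀ must span the same plane of matrices: they are the rank-1 matrices of the form x·S₀ + y·S₁.
det(x·S₀ + y·S₁) is 3·x² − 3·y² = 3·(x − y)(x + y), vanishing at (x:y) = (1:1) and (1:-1).
M₁ = S₀ + S₁ = [[0, -6], [0, 0]] = (-6)·(1, 0)(0, 1)ᵀ and M₂ = S₀ − S₁ = [[6, -6], [2, -2]] = 2·(3, 1)(1, -1)ᵀ, so take a₁ = (1, 0), b₁ = (0, 1), a₂ = (3, 1), b₂ = (1, -1).
Each slice is an integer combination of E₁ = a₁b₁ᵀ and E₂ = a₂b₂ᵀ: S₀ = −3·E₁ + E₂, S₁ = −3·E₁ − E₂, S₂ = 9·E₁ − 2·E₂; reading off coefficients, c₁ = (-3, -3, 9) and c₂ = (1, -1, -2).
Hence T = (1, 0) ⊗ (0, 1) ⊗ (-3, -3, 9) + (3, 1) ⊗ (1, -1) ⊗ (1, -1, -2), so rank(T) ≤ 2.
These bounds meet, so rank(T) = 2.

rank(T) = 2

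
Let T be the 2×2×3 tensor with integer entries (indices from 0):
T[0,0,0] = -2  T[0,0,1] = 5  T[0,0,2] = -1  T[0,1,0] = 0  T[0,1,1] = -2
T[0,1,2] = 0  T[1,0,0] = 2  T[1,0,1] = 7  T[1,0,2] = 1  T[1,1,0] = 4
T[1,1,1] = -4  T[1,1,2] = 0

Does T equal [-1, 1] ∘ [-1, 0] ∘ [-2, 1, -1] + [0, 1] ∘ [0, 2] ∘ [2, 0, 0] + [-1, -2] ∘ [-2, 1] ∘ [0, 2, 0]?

Reconstruct entrywise from the claimed factors. For example, T[0,1,2] = 0 and Σₗ aₗ[0]bₗ[1]cₗ[2] = (-1)·(0)·(-1) + (0)·(2)·(0) + (-1)·(1)·(0) = 0; checking all 12 entries, every one matches. The claim holds.

Yes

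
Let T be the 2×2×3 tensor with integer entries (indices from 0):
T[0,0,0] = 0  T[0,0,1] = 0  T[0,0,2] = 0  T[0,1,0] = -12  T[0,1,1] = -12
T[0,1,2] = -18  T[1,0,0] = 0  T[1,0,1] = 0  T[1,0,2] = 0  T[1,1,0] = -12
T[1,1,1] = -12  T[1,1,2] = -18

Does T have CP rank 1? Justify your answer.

The mode-1 fibre T[:,1,0] = [-12, -12] gives a = [1, 1] (primitive direction); the mode-2 fibre T[0,:,0] = [0, -12] gives b = [0, 1]; then c[k] = T[0,1,k] / (a[0]·b[1]) = [-12, -12, -18] / 1 = [-12, -12, -18].
Expanding [1, 1] ⊗ [0, 1] ⊗ [-12, -12, -18] reproduces all 12 entries of T, so T = [1, 1] ⊗ [0, 1] ⊗ [-12, -12, -18] and rank(T) ≤ 1.
Equivalently every frontal slice T[:,:,k] is c[k] times the rank-1 matrix [1, 1] ⊗ [0, 1]. So T has rank 1 (it is nonzero).

Yes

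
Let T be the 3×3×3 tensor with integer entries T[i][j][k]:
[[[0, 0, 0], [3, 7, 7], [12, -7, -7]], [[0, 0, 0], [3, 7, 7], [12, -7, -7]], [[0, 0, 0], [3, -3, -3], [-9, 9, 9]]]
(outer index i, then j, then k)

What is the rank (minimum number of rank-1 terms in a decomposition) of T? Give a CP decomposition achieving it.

rank(T) = 2

Lower bound: the mode-1 unfolding of T (rows indexed by i, columns by (j,k) = (0,0), (0,1), (0,2), (1,0), (1,1), (1,2), (2,0), (2,1), (2,2)) is [[0, 0, 0, 3, 7, 7, 12, -7, -7], [0, 0, 0, 3, 7, 7, 12, -7, -7], [0, 0, 0, 3, -3, -3, -9, 9, 9]].
There the 2×2 minor on rows i ∈ {0, 2}, columns (j,k) ∈ {(1,0), (1,1)} is det [[3, 7], [3, -3]] = -30 ≠ 0, so this unfolding has rank ≥ 2; CP rank is at least every unfolding rank, so rank(T) ≥ 2. (This is only a lower bound: in general the CP rank may exceed every unfolding rank, so we still need to exhibit 2 rank-1 terms summing to T.)
Upper bound — finding two terms. Write S_k = T[:,:,k] for the frontal slices: S₀ = [[0, 3, 12], [0, 3, 12], [0, 3, -9]], S₁ = [[0, 7, -7], [0, 7, -7], [0, -3, 9]], S₂ = [[0, 7, -7], [0, 7, -7], [0, -3, 9]].
If T = a₁ ∘ b₁ ∘ c₁ + a₂ ∘ b₂ ∘ c₂ then each S_k = c₁[k]·a₁b₁ᵀ + c₂[k]·a₂b₂ᵀ. S₀ and S₁ are linearly independent, so a₁b₁ᵀ and a₂b₂ᵀ must span the same plane of matrices: they are the rank-1 matrices of the form x·S₀ + y·S₁.
The 2×2 minor of x·S₀ + y·S₁ on rows {0,2}, columns {1,2} is −63·x² + 21·xy + 42·y² = (-21)·(3·x + 2·y)(x − y), vanishing at (x:y) = (2:-3) and (1:1).
M₁ = 2·S₀ − 3·S₁ = [[0, -15, 45], [0, -15, 45], [0, 15, -45]] = (-15)·[1, 1, -1][0, 1, -3]ᵀ and M₂ = S₀ + S₁ = [[0, 10, 5], [0, 10, 5], [0, 0, 0]] = 5·[1, 1, 0][0, 2, 1]ᵀ, so take a₁ = [1, 1, -1], b₁ = [0, 1, -3], a₂ = [1, 1, 0], b₂ = [0, 2, 1].
Each slice is an integer combination of E₁ = a₁b₁ᵀ and E₂ = a₂b₂ᵀ: S₀ = −3·E₁ + 3·E₂, S₁ = 3·E₁ + 2·E₂, S₂ = 3·E₁ + 2·E₂; reading off coefficients, c₁ = [-3, 3, 3] and c₂ = [3, 2, 2].
Hence T = [1, 1, -1] ∘ [0, 1, -3] ∘ [-3, 3, 3] + [1, 1, 0] ∘ [0, 2, 1] ∘ [3, 2, 2], so rank(T) ≤ 2.
These bounds meet, so rank(T) = 2.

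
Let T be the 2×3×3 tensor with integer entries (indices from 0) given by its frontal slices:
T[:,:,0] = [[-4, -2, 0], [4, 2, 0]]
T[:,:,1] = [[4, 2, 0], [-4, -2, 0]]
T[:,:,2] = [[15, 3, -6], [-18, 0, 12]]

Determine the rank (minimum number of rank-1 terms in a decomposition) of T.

2

Lower bound: the mode-2 unfolding of T (rows indexed by j, columns by (i,k) = (0,0), (0,1), (0,2), (1,0), (1,1), (1,2)) is [[-4, 4, 15, 4, -4, -18], [-2, 2, 3, 2, -2, 0], [0, 0, -6, 0, 0, 12]].
There the 2×2 minor on rows j ∈ {0, 1}, columns (i,k) ∈ {(0,0), (0,2)} is det [[-4, 15], [-2, 3]] = 18 ≠ 0, so this unfolding has rank ≥ 2; CP rank is at least every unfolding rank, so rank(T) ≥ 2. (Flattening ranks never certify an upper bound on CP rank; for that we must actually write T with 2 rank-1 terms.)
Upper bound — finding two terms. Write S_k = T[:,:,k] for the frontal slices: S₀ = [[-4, -2, 0], [4, 2, 0]], S₁ = [[4, 2, 0], [-4, -2, 0]], S₂ = [[15, 3, -6], [-18, 0, 12]].
If T = a₁ (x) b₁ (x) c₁ + a₂ (x) b₂ (x) c₂ then each S_k = c₁[k]·a₁b₁ᵀ + c₂[k]·a₂b₂ᵀ. S₀ and S₂ are linearly independent, so a₁b₁ᵀ and a₂b₂ᵀ must span the same plane of matrices: they are the rank-1 matrices of the form x·S₀ + y·S₂.
The 2×2 minor of x·S₀ + y·S₂ on rows {0,1}, columns {0,1} is −18·xy + 54·y² = (-18)·(x − 3·y)(y), vanishing at (x:y) = (3:1) and (1:0).
M₁ = 3·S₀ + S₂ = [[3, -3, -6], [-6, 6, 12]] = 3·(1, -2)(1, -1, -2)ᵀ and M₂ = S₀ = [[-4, -2, 0], [4, 2, 0]] = (-2)·(1, -1)(2, 1, 0)ᵀ, so take a₁ = (1, -2), b₁ = (1, -1, -2), a₂ = (1, -1), b₂ = (2, 1, 0).
Each slice is an integer combination of E₁ = a₁b₁ᵀ and E₂ = a₂b₂ᵀ: S₀ = −2·E₂, S₁ = 2·E₂, S₂ = 3·E₁ + 6·E₂; reading off coefficients, c₁ = (0, 0, 3) and c₂ = (-2, 2, 6).
Hence T = (1, -2) (x) (1, -1, -2) (x) (0, 0, 3) + (1, -1) (x) (2, 1, 0) (x) (-2, 2, 6), so rank(T) ≤ 2.
These bounds meet, so rank(T) = 2.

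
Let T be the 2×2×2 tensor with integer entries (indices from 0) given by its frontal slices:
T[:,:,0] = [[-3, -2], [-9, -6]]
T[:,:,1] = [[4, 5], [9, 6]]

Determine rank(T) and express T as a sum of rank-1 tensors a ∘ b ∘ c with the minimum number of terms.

rank(T) = 2

Lower bound: in the mode-3 unfolding of T (rows indexed by k, columns by (i,j)) the 2×2 minor on rows k ∈ {0, 1}, columns (i,j) ∈ {(0,0), (0,1)} is det [[-3, -2], [4, 5]] = -7 ≠ 0, so that unfolding has rank ≥ 2 and hence rank(T) ≥ 2 (CP rank is at least every unfolding rank, though it can be larger).
Upper bound: with S_k = T[:,:,k], the two rank-1 terms a₁b₁ᵀ, a₂b₂ᵀ are the rank-1 members of the pencil x·S₀ + y·S₁.
det(x·S₀ + y·S₁) is 21·xy − 21·y² = 21·(x − y)(y), vanishing at (x:y) = (1:1) and (1:0).
M₁ = S₀ + S₁ = [[1, 3], [0, 0]] = (1, 0)(1, 3)ᵀ and M₂ = S₀ = [[-3, -2], [-9, -6]] = −(1, 3)(3, 2)ᵀ, so take a₁ = (1, 0), b₁ = (1, 3), a₂ = (1, 3), b₂ = (3, 2).
Each slice is an integer combination of E₁ = a₁b₁ᵀ and E₂ = a₂b₂ᵀ: S₀ = −E₂, S₁ = E₁ + E₂; reading off coefficients, c₁ = (0, 1) and c₂ = (-1, 1).
Hence T = (1, 0) ∘ (1, 3) ∘ (0, 1) + (1, 3) ∘ (3, 2) ∘ (-1, 1), so rank(T) ≤ 2.
These bounds meet, so rank(T) = 2.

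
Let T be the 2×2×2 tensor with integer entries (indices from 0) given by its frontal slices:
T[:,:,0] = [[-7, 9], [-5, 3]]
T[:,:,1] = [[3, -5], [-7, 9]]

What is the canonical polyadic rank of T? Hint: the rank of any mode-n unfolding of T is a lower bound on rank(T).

Lower bound: the mode-2 unfolding of T (rows indexed by j, columns by (i,k) = (0,0), (0,1), (1,0), (1,1)) is [[-7, 3, -5, -7], [9, -5, 3, 9]].
There the 2×2 minor on rows j ∈ {0, 1}, columns (i,k) ∈ {(0,0), (0,1)} is det [[-7, 3], [9, -5]] = 8 ≠ 0, so this unfolding has rank ≥ 2; CP rank is at least every unfolding rank, so rank(T) ≥ 2. (This is only a lower bound: in general the CP rank may exceed every unfolding rank, so we still need to exhibit 2 rank-1 terms summing to T.)
Upper bound — finding two terms. Write S_k = T[:,:,k] for the frontal slices: S₀ = [[-7, 9], [-5, 3]], S₁ = [[3, -5], [-7, 9]].
If T = a₁ ⊗ b₁ ⊗ c₁ + a₂ ⊗ b₂ ⊗ c₂ then each S_k = c₁[k]·a₁b₁ᵀ + c₂[k]·a₂b₂ᵀ. S₀ and S₁ are linearly independent, so a₁b₁ᵀ and a₂b₂ᵀ must span the same plane of matrices: they are the rank-1 matrices of the form x·S₀ + y·S₁.
det(x·S₀ + y·S₁) is 24·x² − 16·xy − 8·y² = 8·(x − y)(3·x + y), vanishing at (x:y) = (1:1) and (1:-3).
M₁ = S₀ + S₁ = [[-4, 4], [-12, 12]] = (-4)·(1, 3)(1, -1)ᵀ and M₂ = S₀ − 3·S₁ = [[-16, 24], [16, -24]] = (-8)·(1, -1)(2, -3)ᵀ, so take a₁ = (1, 3), b₁ = (1, -1), a₂ = (1, -1), b₂ = (2, -3).
Each slice is an integer combination of E₁ = a₁b₁ᵀ and E₂ = a₂b₂ᵀ: S₀ = −3·E₁ − 2·E₂, S₁ = −E₁ + 2·E₂; reading off coefficients, c₁ = (-3, -1) and c₂ = (-2, 2).
Hence T = (1, 3) ⊗ (1, -1) ⊗ (-3, -1) + (1, -1) ⊗ (2, -3) ⊗ (-2, 2), so rank(T) ≤ 2.
These bounds meet, so rank(T) = 2.

2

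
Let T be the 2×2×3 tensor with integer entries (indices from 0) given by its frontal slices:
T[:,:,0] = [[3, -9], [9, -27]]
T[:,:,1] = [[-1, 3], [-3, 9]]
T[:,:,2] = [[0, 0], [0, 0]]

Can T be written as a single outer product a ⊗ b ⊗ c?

Yes

The mode-1 fibre T[:,0,0] = [3, 9] gives a = (1, 3) (primitive direction); the mode-2 fibre T[0,:,0] = [3, -9] gives b = (1, -3); then c[k] = T[0,0,k] / (a[0]·b[0]) = [3, -1, 0] / 1 = (3, -1, 0).
Expanding (1, 3) ⊗ (1, -3) ⊗ (3, -1, 0) reproduces all 12 entries of T, so T = (1, 3) ⊗ (1, -3) ⊗ (3, -1, 0) and rank(T) ≤ 1.
Equivalently every frontal slice T[:,:,k] is c[k] times the rank-1 matrix (1, 3) ⊗ (1, -3). So T has rank 1 (it is nonzero).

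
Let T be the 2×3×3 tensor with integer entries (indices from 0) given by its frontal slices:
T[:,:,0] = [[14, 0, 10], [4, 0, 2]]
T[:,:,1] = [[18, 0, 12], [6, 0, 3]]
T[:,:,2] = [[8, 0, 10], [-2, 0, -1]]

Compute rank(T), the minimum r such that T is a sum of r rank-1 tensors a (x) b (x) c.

Lower bound: the mode-1 unfolding of T (rows indexed by i, columns by (j,k) = (0,0), (0,1), (0,2), (1,0), (1,1), (1,2), (2,0), (2,1), (2,2)) is [[14, 18, 8, 0, 0, 0, 10, 12, 10], [4, 6, -2, 0, 0, 0, 2, 3, -1]].
There the 2×2 minor on rows i ∈ {0, 1}, columns (j,k) ∈ {(0,0), (0,1)} is det [[14, 18], [4, 6]] = 12 ≠ 0, so this unfolding has rank ≥ 2; CP rank is at least every unfolding rank, so rank(T) ≥ 2. (Flattening ranks never certify an upper bound on CP rank; for that we must actually write T with 2 rank-1 terms.)
Upper bound — finding two terms. Write S_k = T[:,:,k] for the frontal slices: S₀ = [[14, 0, 10], [4, 0, 2]], S₁ = [[18, 0, 12], [6, 0, 3]], S₂ = [[8, 0, 10], [-2, 0, -1]].
If T = a₁ (x) b₁ (x) c₁ + a₂ (x) b₂ (x) c₂ then each S_k = c₁[k]·a₁b₁ᵀ + c₂[k]·a₂b₂ᵀ. S₀ and S₁ are linearly independent, so a₁b₁ᵀ and a₂b₂ᵀ must span the same plane of matrices: they are the rank-1 matrices of the form x·S₀ + y·S₁.
The 2×2 minor of x·S₀ + y·S₁ on rows {0,1}, columns {0,2} is −12·x² − 30·xy − 18·y² = (-6)·(2·x + 3·y)(x + y), vanishing at (x:y) = (3:-2) and (1:-1).
M₁ = 3·S₀ − 2·S₁ = [[6, 0, 6], [0, 0, 0]] = 6·[1, 0][1, 0, 1]ᵀ and M₂ = S₀ − S₁ = [[-4, 0, -2], [-2, 0, -1]] = −[2, 1][2, 0, 1]ᵀ, so take a₁ = [1, 0], b₁ = [1, 0, 1], a₂ = [2, 1], b₂ = [2, 0, 1].
Each slice is an integer combination of E₁ = a₁b₁ᵀ and E₂ = a₂b₂ᵀ: S₀ = 6·E₁ + 2·E₂, S₁ = 6·E₁ + 3·E₂, S₂ = 12·E₁ − E₂; reading off coefficients, c₁ = [6, 6, 12] and c₂ = [2, 3, -1].
Hence T = [1, 0] (x) [1, 0, 1] (x) [6, 6, 12] + [2, 1] (x) [2, 0, 1] (x) [2, 3, -1], so rank(T) ≤ 2.
These bounds meet, so rank(T) = 2.
Check entry T[1,0,2] = -2: (0)·(1)·(12) + (1)·(2)·(-1) = -2.

2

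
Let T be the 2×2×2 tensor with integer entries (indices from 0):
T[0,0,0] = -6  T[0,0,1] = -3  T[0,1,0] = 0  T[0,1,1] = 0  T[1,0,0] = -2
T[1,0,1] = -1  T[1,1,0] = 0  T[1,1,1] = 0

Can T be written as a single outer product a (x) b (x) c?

Yes

The mode-1 fibre T[:,0,0] = [-6, -2] gives a = [3, 1] (primitive direction); the mode-2 fibre T[0,:,0] = [-6, 0] gives b = [1, 0]; then c[k] = T[0,0,k] / (a[0]·b[0]) = [-6, -3] / 3 = [-2, -1].
Expanding [3, 1] (x) [1, 0] (x) [-2, -1] reproduces all 8 entries of T, so T = [3, 1] (x) [1, 0] (x) [-2, -1] and rank(T) ≤ 1.
Equivalently every frontal slice T[:,:,k] is c[k] times the rank-1 matrix [3, 1] (x) [1, 0]. So T has rank 1 (it is nonzero).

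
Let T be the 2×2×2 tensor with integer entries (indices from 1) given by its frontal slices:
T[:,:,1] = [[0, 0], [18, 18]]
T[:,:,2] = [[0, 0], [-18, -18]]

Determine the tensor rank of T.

1

Lower bound: T ≠ 0 (e.g. T[2,1,1] = 18), so rank(T) ≥ 1.
Upper bound: if T = a ⊗ b ⊗ c then every fibre of T is a multiple of the corresponding factor, so read the factors off the fibres through the nonzero entry T[2,1,1] = 18.
The mode-1 fibre T[:,1,1] = [0, 18] gives a = [0, 1] (primitive direction); the mode-2 fibre T[2,:,1] = [18, 18] gives b = [1, 1]; then c[k] = T[2,1,k] / (a[2]·b[1]) = [18, -18] / 1 = [18, -18].
Expanding [0, 1] ⊗ [1, 1] ⊗ [18, -18] reproduces all 8 entries of T, so T = [0, 1] ⊗ [1, 1] ⊗ [18, -18] and rank(T) ≤ 1.
These bounds meet, so rank(T) = 1.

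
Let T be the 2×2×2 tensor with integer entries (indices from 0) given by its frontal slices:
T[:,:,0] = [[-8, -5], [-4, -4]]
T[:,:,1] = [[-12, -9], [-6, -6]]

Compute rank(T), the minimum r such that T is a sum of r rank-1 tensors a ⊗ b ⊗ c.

2

Lower bound: in the mode-3 unfolding of T (rows indexed by k, columns by (i,j)) the 2×2 minor on rows k ∈ {0, 1}, columns (i,j) ∈ {(0,0), (0,1)} is det [[-8, -5], [-12, -9]] = 12 ≠ 0, so that unfolding has rank ≥ 2 and hence rank(T) ≥ 2 (CP rank is at least every unfolding rank, though it can be larger).
Upper bound: with S_k = T[:,:,k], the two rank-1 terms a₁b₁ᵀ, a₂b₂ᵀ are the rank-1 members of the pencil x·S₀ + y·S₁.
det(x·S₀ + y·S₁) is 12·x² + 30·xy + 18·y² = 6·(2·x + 3·y)(x + y), vanishing at (x:y) = (3:-2) and (1:-1).
M₁ = 3·S₀ − 2·S₁ = [[0, 3], [0, 0]] = 3·(1, 0)(0, 1)ᵀ and M₂ = S₀ − S₁ = [[4, 4], [2, 2]] = 2·(2, 1)(1, 1)ᵀ, so take a₁ = (1, 0), b₁ = (0, 1), a₂ = (2, 1), b₂ = (1, 1).
Each slice is an integer combination of E₁ = a₁b₁ᵀ and E₂ = a₂b₂ᵀ: S₀ = 3·E₁ − 4·E₂, S₁ = 3·E₁ − 6·E₂; reading off coefficients, c₁ = (3, 3) and c₂ = (-4, -6).
Hence T = (1, 0) ⊗ (0, 1) ⊗ (3, 3) + (2, 1) ⊗ (1, 1) ⊗ (-4, -6), so rank(T) ≤ 2.
These bounds meet, so rank(T) = 2.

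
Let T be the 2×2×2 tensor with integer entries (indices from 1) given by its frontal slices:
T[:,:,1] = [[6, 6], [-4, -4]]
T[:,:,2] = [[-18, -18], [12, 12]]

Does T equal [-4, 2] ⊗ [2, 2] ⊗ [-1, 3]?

No

Reconstruct entry (1,1,1) from the claimed factors: Σₗ aₗ[1]bₗ[1]cₗ[1] = (-4)·(2)·(-1) = 8, but T[1,1,1] = 6. The claim is false.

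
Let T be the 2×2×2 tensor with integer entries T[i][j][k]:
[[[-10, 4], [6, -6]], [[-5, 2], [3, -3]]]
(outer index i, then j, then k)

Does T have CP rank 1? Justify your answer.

The mode-3 unfolding of T (rows indexed by k, columns by (i,j) = (0,0), (0,1), (1,0), (1,1)) is [[-10, 6, -5, 3], [4, -6, 2, -3]].
There the 2×2 minor on rows k ∈ {0, 1}, columns (i,j) ∈ {(0,0), (0,1)} is det [[-10, 6], [4, -6]] = 36 ≠ 0, so this unfolding has rank ≥ 2; CP rank is at least every unfolding rank, so rank(T) ≥ 2.
In particular rank(T) ≥ 2 > 1, so T is not rank-1.

No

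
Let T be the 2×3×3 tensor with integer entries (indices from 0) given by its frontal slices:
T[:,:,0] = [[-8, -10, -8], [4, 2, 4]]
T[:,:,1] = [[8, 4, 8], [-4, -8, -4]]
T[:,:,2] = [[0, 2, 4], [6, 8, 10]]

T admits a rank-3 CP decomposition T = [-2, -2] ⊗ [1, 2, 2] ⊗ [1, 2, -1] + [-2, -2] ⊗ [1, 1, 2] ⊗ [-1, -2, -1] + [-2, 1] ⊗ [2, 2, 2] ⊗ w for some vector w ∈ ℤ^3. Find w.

w = [2, -2, 1]

Subtract the known terms from T to get the rank-1 residual R = [-2, 1] ⊗ [2, 2, 2] ⊗ w, so R[i,j,k] = a[i]·b[j]·w[k]. Pick indices with nonzero a[0]·b[0] = (-2)·(2) = -4. Only the fibre through (0,0,·) is needed: R[0,0,:] = T[0,0,:] − Σₗ aₗ[0]bₗ[0]cₗ = [-8, 8, 0] − (-2)·(1)·[1, 2, -1] − (-2)·(1)·[-1, -2, -1] = [-8, 8, -4]. Then w[k] = R[0,0,k] / -4 for each k, giving w = [-8, 8, -4] / -4 = [2, -2, 1].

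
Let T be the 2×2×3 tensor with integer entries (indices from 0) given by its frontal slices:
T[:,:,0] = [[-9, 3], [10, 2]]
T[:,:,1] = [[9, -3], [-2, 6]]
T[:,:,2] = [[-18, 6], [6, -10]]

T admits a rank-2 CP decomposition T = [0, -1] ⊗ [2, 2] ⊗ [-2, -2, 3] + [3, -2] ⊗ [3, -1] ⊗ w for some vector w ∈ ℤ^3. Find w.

w = [-1, 1, -2]

Subtract the known terms from T to get the rank-1 residual R = [3, -2] ⊗ [3, -1] ⊗ w, so R[i,j,k] = a[i]·b[j]·w[k]. Pick indices with nonzero a[0]·b[0] = (3)·(3) = 9. Only the fibre through (0,0,·) is needed: R[0,0,:] = T[0,0,:] − Σₗ aₗ[0]bₗ[0]cₗ = [-9, 9, -18] − (0)·(2)·[-2, -2, 3] = [-9, 9, -18]. Then w[k] = R[0,0,k] / 9 for each k, giving w = [-9, 9, -18] / 9 = [-1, 1, -2].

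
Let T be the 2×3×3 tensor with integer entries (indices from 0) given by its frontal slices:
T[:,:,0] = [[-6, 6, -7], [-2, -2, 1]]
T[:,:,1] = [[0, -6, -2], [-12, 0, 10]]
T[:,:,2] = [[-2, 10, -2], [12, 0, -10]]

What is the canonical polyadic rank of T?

Lower bound: the mode-2 unfolding of T (rows indexed by j, columns by (i,k) = (0,0), (0,1), (0,2), (1,0), (1,1), (1,2)) is [[-6, 0, -2, -2, -12, 12], [6, -6, 10, -2, 0, 0], [-7, -2, -2, 1, 10, -10]].
There the 3×3 minor on rows j ∈ {0, 1, 2}, columns (i,k) ∈ {(0,0), (0,1), (0,2)} is det [[-6, 0, -2], [6, -6, 10], [-7, -2, -2]] = -84 ≠ 0, so this unfolding has rank ≥ 3; CP rank is at least every unfolding rank, so rank(T) ≥ 3. (Unfolding ranks only ever bound the CP rank from below — rank(T) can be strictly larger than all of them — so the matching upper bound has to come from an explicit 3-term decomposition.)
Upper bound: T is a sum of 3 rank-1 terms, T = [1, -2] ⊗ [2, -1, -2] ⊗ [0, 2, -2] + [1, 0] ⊗ [1, -2, 2] ⊗ [-4, 0, -2] + [1, 1] ⊗ [2, 2, -1] ⊗ [-1, -2, 2] (one valid choice — decompositions are not unique — normalised so each a, b is primitive with positive first nonzero entry; check it by expanding all entries), so rank(T) ≤ 3.
These bounds meet, so rank(T) = 3.

3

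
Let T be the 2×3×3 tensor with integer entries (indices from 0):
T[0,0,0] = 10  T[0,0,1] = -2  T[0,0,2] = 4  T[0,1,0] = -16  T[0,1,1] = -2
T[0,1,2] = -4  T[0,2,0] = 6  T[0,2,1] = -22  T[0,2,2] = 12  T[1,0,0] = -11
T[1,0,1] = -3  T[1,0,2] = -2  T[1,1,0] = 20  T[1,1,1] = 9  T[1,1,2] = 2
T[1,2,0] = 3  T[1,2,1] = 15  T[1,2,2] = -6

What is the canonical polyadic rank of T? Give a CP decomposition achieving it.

Lower bound: the mode-3 unfolding of T (rows indexed by k, columns by (i,j) = (0,0), (0,1), (0,2), (1,0), (1,1), (1,2)) is [[10, -16, 6, -11, 20, 3], [-2, -2, -22, -3, 9, 15], [4, -4, 12, -2, 2, -6]].
There the 2×2 minor on rows k ∈ {0, 1}, columns (i,j) ∈ {(0,0), (0,1)} is det [[10, -16], [-2, -2]] = -52 ≠ 0, so this unfolding has rank ≥ 2; CP rank is at least every unfolding rank, so rank(T) ≥ 2. (Unfolding ranks only ever bound the CP rank from below — rank(T) can be strictly larger than all of them — so the matching upper bound has to come from an explicit 2-term decomposition.)
Upper bound — finding two terms. Write S_k = T[:,:,k] for the frontal slices: S₀ = [[10, -16, 6], [-11, 20, 3]], S₁ = [[-2, -2, -22], [-3, 9, 15]], S₂ = [[4, -4, 12], [-2, 2, -6]].
If T = a₁ ⊗ b₁ ⊗ c₁ + a₂ ⊗ b₂ ⊗ c₂ then each S_k = c₁[k]·a₁b₁ᵀ + c₂[k]·a₂b₂ᵀ. S₀ and S₁ are linearly independent, so a₁b₁ᵀ and a₂b₂ᵀ must span the same plane of matrices: they are the rank-1 matrices of the form x·S₀ + y·S₁.
The 2×2 minor of x·S₀ + y·S₁ on rows {0,1}, columns {0,1} is 24·x² − 20·xy − 24·y² = 4·(2·x − 3·y)(3·x + 2·y), vanishing at (x:y) = (3:2) and (2:-3).
M₁ = 3·S₀ + 2·S₁ = [[26, -52, -26], [-39, 78, 39]] = 13·(2, -3)(1, -2, -1)ᵀ and M₂ = 2·S₀ − 3·S₁ = [[26, -26, 78], [-13, 13, -39]] = 13·(2, -1)(1, -1, 3)ᵀ, so take a₁ = (2, -3), b₁ = (1, -2, -1), a₂ = (2, -1), b₂ = (1, -1, 3).
Each slice is an integer combination of E₁ = a₁b₁ᵀ and E₂ = a₂b₂ᵀ: S₀ = 3·E₁ + 2·E₂, S₁ = 2·E₁ − 3·E₂, S₂ = 2·E₂; reading off coefficients, c₁ = (3, 2, 0) and c₂ = (2, -3, 2).
Hence T = (2, -3) ⊗ (1, -2, -1) ⊗ (3, 2, 0) + (2, -1) ⊗ (1, -1, 3) ⊗ (2, -3, 2), so rank(T) ≤ 2.
These bounds meet, so rank(T) = 2.

rank(T) = 2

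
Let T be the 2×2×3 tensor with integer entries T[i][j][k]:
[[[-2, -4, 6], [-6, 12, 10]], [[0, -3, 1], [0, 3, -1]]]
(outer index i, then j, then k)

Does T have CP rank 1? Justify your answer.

No

The mode-3 unfolding of T (rows indexed by k, columns by (i,j) = (0,0), (0,1), (1,0), (1,1)) is [[-2, -6, 0, 0], [-4, 12, -3, 3], [6, 10, 1, -1]].
There the 2×2 minor on rows k ∈ {0, 1}, columns (i,j) ∈ {(0,0), (0,1)} is det [[-2, -6], [-4, 12]] = -48 ≠ 0, so this unfolding has rank ≥ 2; CP rank is at least every unfolding rank, so rank(T) ≥ 2.
In particular rank(T) ≥ 2 > 1, so T is not rank-1.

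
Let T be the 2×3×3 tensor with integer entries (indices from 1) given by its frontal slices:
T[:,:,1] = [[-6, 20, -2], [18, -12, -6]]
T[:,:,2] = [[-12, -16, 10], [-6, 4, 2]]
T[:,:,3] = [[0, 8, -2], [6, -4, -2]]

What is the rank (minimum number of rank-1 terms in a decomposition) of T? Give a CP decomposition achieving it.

Lower bound: the mode-3 unfolding of T (rows indexed by k, columns by (i,j) = (1,1), (1,2), (1,3), (2,1), (2,2), (2,3)) is [[-6, 20, -2, 18, -12, -6], [-12, -16, 10, -6, 4, 2], [0, 8, -2, 6, -4, -2]].
There the 2×2 minor on rows k ∈ {1, 2}, columns (i,j) ∈ {(1,1), (1,2)} is det [[-6, 20], [-12, -16]] = 336 ≠ 0, so this unfolding has rank ≥ 2; CP rank is at least every unfolding rank, so rank(T) ≥ 2. (This is only a lower bound: in general the CP rank may exceed every unfolding rank, so we still need to exhibit 2 rank-1 terms summing to T.)
Upper bound — finding two terms. Write S_k = T[:,:,k] for the frontal slices: S₁ = [[-6, 20, -2], [18, -12, -6]], S₂ = [[-12, -16, 10], [-6, 4, 2]], S₃ = [[0, 8, -2], [6, -4, -2]].
If T = a₁ ⊗ b₁ ⊗ c₁ + a₂ ⊗ b₂ ⊗ c₂ then each S_k = c₁[k]·a₁b₁ᵀ + c₂[k]·a₂b₂ᵀ. S₁ and S₂ are linearly independent, so a₁b₁ᵀ and a₂b₂ᵀ must span the same plane of matrices: they are the rank-1 matrices of the form x·S₁ + y·S₂.
The 2×2 minor of x·S₁ + y·S₂ on rows {1,2}, columns {1,2} is −288·x² + 528·xy − 144·y² = (-48)·(2·x − 3·y)(3·x − y), vanishing at (x:y) = (3:2) and (1:3).
M₁ = 3·S₁ + 2·S₂ = [[-42, 28, 14], [42, -28, -14]] = (-14)·(1, -1)(3, -2, -1)ᵀ and M₂ = S₁ + 3·S₂ = [[-42, -28, 28], [0, 0, 0]] = (-14)·(1, 0)(3, 2, -2)ᵀ, so take a₁ = (1, -1), b₁ = (3, -2, -1), a₂ = (1, 0), b₂ = (3, 2, -2).
Each slice is an integer combination of E₁ = a₁b₁ᵀ and E₂ = a₂b₂ᵀ: S₁ = −6·E₁ + 4·E₂, S₂ = 2·E₁ − 6·E₂, S₃ = −2·E₁ + 2·E₂; reading off coefficients, c₁ = (-6, 2, -2) and c₂ = (4, -6, 2).
Hence T = (1, -1) ⊗ (3, -2, -1) ⊗ (-6, 2, -2) + (1, 0) ⊗ (3, 2, -2) ⊗ (4, -6, 2), so rank(T) ≤ 2.
These bounds meet, so rank(T) = 2.

rank(T) = 2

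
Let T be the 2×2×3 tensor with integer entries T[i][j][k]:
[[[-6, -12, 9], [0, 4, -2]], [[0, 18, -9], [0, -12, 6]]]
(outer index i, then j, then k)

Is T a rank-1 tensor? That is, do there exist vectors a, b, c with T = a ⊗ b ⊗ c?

The mode-3 unfolding of T (rows indexed by k, columns by (i,j) = (0,0), (0,1), (1,0), (1,1)) is [[-6, 0, 0, 0], [-12, 4, 18, -12], [9, -2, -9, 6]].
There the 2×2 minor on rows k ∈ {0, 1}, columns (i,j) ∈ {(0,0), (0,1)} is det [[-6, 0], [-12, 4]] = -24 ≠ 0, so this unfolding has rank ≥ 2; CP rank is at least every unfolding rank, so rank(T) ≥ 2.
In particular rank(T) ≥ 2 > 1, so T is not rank-1.

No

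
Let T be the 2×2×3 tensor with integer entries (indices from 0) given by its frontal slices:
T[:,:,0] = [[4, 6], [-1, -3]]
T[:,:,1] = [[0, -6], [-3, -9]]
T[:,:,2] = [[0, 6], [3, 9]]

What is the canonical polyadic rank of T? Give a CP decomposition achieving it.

rank(T) = 2

Lower bound: the mode-2 unfolding of T (rows indexed by j, columns by (i,k) = (0,0), (0,1), (0,2), (1,0), (1,1), (1,2)) is [[4, 0, 0, -1, -3, 3], [6, -6, 6, -3, -9, 9]].
There the 2×2 minor on rows j ∈ {0, 1}, columns (i,k) ∈ {(0,0), (0,1)} is det [[4, 0], [6, -6]] = -24 ≠ 0, so this unfolding has rank ≥ 2; CP rank is at least every unfolding rank, so rank(T) ≥ 2. (Unfolding ranks only ever bound the CP rank from below — rank(T) can be strictly larger than all of them — so the matching upper bound has to come from an explicit 2-term decomposition.)
Upper bound — finding two terms. Write S_k = T[:,:,k] for the frontal slices: S₀ = [[4, 6], [-1, -3]], S₁ = [[0, -6], [-3, -9]], S₂ = [[0, 6], [3, 9]].
If T = a₁ ⊗ b₁ ⊗ c₁ + a₂ ⊗ b₂ ⊗ c₂ then each S_k = c₁[k]·a₁b₁ᵀ + c₂[k]·a₂b₂ᵀ. S₀ and S₁ are linearly independent, so a₁b₁ᵀ and a₂b₂ᵀ must span the same plane of matrices: they are the rank-1 matrices of the form x·S₀ + y·S₁.
det(x·S₀ + y·S₁) is −6·x² − 24·xy − 18·y² = (-6)·(x + 3·y)(x + y), vanishing at (x:y) = (3:-1) and (1:-1).
M₁ = 3·S₀ − S₁ = [[12, 24], [0, 0]] = 12·[1, 0][1, 2]ᵀ and M₂ = S₀ − S₁ = [[4, 12], [2, 6]] = 2·[2, 1][1, 3]ᵀ, so take a₁ = [1, 0], b₁ = [1, 2], a₂ = [2, 1], b₂ = [1, 3].
Each slice is an integer combination of E₁ = a₁b₁ᵀ and E₂ = a₂b₂ᵀ: S₀ = 6·E₁ − E₂, S₁ = 6·E₁ − 3·E₂, S₂ = −6·E₁ + 3·E₂; reading off coefficients, c₁ = [6, 6, -6] and c₂ = [-1, -3, 3].
Hence T = [1, 0] ⊗ [1, 2] ⊗ [6, 6, -6] + [2, 1] ⊗ [1, 3] ⊗ [-1, -3, 3], so rank(T) ≤ 2.
These bounds meet, so rank(T) = 2.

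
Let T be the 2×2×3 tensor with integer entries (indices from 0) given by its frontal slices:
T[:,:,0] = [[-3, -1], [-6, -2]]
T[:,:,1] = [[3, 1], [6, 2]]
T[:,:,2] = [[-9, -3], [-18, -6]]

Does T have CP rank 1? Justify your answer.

The mode-1 fibre T[:,0,0] = [-3, -6] gives a = [1, 2] (primitive direction); the mode-2 fibre T[0,:,0] = [-3, -1] gives b = [3, 1]; then c[k] = T[0,0,k] / (a[0]·b[0]) = [-3, 3, -9] / 3 = [-1, 1, -3].
Expanding [1, 2] ⊗ [3, 1] ⊗ [-1, 1, -3] reproduces all 12 entries of T, so T = [1, 2] ⊗ [3, 1] ⊗ [-1, 1, -3] and rank(T) ≤ 1.
Equivalently every frontal slice T[:,:,k] is c[k] times the rank-1 matrix [1, 2] ⊗ [3, 1]. So T has rank 1 (it is nonzero).

Yes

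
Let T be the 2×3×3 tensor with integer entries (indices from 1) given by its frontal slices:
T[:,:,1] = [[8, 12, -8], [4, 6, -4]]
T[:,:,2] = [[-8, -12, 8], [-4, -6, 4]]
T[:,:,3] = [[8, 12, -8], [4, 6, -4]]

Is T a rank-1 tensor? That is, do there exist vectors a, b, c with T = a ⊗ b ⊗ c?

If T = a ⊗ b ⊗ c then every fibre of T is a multiple of the corresponding factor, so read the factors off the fibres through the nonzero entry T[1,1,1] = 8.
The mode-1 fibre T[:,1,1] = [8, 4] gives a = [2, 1] (primitive direction); the mode-2 fibre T[1,:,1] = [8, 12, -8] gives b = [2, 3, -2]; then c[k] = T[1,1,k] / (a[1]·b[1]) = [8, -8, 8] / 4 = [2, -2, 2].
Expanding [2, 1] ⊗ [2, 3, -2] ⊗ [2, -2, 2] reproduces all 18 entries of T, so T = [2, 1] ⊗ [2, 3, -2] ⊗ [2, -2, 2] and rank(T) ≤ 1.
Equivalently every frontal slice T[:,:,k] is c[k] times the rank-1 matrix [2, 1] ⊗ [2, 3, -2]. So T has rank 1 (it is nonzero).

Yes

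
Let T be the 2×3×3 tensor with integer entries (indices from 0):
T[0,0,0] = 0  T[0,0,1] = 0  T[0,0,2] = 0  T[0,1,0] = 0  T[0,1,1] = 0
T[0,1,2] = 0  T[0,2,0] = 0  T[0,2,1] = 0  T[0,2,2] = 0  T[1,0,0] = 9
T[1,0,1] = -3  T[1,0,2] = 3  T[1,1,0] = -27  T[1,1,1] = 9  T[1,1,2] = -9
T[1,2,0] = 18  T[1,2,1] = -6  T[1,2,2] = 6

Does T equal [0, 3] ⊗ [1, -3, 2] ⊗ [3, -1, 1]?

Reconstruct entrywise from the claimed factors. For example, T[0,1,0] = 0 and Σₗ aₗ[0]bₗ[1]cₗ[0] = (0)·(-3)·(3) = 0; checking all 18 entries, every one matches. The claim holds.

Yes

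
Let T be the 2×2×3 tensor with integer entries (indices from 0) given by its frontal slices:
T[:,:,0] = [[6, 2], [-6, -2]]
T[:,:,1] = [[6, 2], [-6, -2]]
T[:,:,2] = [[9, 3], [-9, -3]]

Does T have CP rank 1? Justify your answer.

Yes

If T = a ⊗ b ⊗ c then every fibre of T is a multiple of the corresponding factor, so read the factors off the fibres through the nonzero entry T[0,0,0] = 6.
The mode-1 fibre T[:,0,0] = [6, -6] gives a = [1, -1] (primitive direction); the mode-2 fibre T[0,:,0] = [6, 2] gives b = [3, 1]; then c[k] = T[0,0,k] / (a[0]·b[0]) = [6, 6, 9] / 3 = [2, 2, 3].
Expanding [1, -1] ⊗ [3, 1] ⊗ [2, 2, 3] reproduces all 12 entries of T, so T = [1, -1] ⊗ [3, 1] ⊗ [2, 2, 3] and rank(T) ≤ 1.
Equivalently every frontal slice T[:,:,k] is c[k] times the rank-1 matrix [1, -1] ⊗ [3, 1]. So T has rank 1 (it is nonzero).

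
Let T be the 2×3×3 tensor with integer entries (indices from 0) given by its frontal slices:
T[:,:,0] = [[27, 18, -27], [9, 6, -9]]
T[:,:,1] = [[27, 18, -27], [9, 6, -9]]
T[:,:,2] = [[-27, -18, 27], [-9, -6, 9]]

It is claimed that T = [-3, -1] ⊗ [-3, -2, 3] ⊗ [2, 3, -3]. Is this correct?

Reconstruct entry (0,0,0) from the claimed factors: Σₗ aₗ[0]bₗ[0]cₗ[0] = (-3)·(-3)·(2) = 18, but T[0,0,0] = 27. The claim is false.

No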